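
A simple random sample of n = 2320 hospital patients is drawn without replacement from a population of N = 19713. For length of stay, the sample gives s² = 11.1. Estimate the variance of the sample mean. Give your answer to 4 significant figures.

0.004221

Under SRS without replacement, Var(ȳ) = (1 − f)·s²/n with f = n/N = 2320/19713 = 0.11768883.
Var(ȳ) = (1 − 0.11768883)·11.1/2320 = 0.88231117·0.0047844828 = 0.0042214026.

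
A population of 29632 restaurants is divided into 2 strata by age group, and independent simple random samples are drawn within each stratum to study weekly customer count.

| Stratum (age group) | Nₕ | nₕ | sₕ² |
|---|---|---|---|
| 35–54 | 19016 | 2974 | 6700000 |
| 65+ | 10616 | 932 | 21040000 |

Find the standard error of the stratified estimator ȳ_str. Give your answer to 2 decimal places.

Var(ȳ_str) = Σₕ Wₕ²(1 − fₕ)sₕ²/nₕ with Wₕ = Nₕ/N, N = 29632.
35–54: Wₕ = 0.64173866; term = 0.64173866²·(1 − 0.15639462)·6700000/2974 = 782.68965.
65+: Wₕ = 0.35826134; term = 0.35826134²·(1 − 0.08779201)·21040000/932 = 2643.1608.
Sum = 3425.8505.
SE = √(3425.8505) = 58.53.

58.53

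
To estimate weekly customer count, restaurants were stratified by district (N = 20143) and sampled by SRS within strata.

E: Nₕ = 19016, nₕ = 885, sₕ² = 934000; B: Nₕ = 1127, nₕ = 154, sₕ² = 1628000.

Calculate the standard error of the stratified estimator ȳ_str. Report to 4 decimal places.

Var(ȳ_str) = Σₕ Wₕ²(1 − fₕ)sₕ²/nₕ with Wₕ = Nₕ/N, N = 20143.
E: Wₕ = 0.94405004; term = 0.94405004²·(1 − 0.04653976)·934000/885 = 896.80129.
B: Wₕ = 0.05594996; term = 0.05594996²·(1 − 0.13664596)·1628000/154 = 28.570782.
Sum = 925.37207.
SE = √(925.37207) = 30.4199.

30.4199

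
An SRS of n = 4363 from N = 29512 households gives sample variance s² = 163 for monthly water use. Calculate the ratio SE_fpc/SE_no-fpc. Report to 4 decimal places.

0.9231

f = n/N = 4363/29512 = 0.14783817.
SE_no-fpc = √(s²/n) = 0.19328635; SE_fpc = √((1−f)s²/n) = 0.17842768.
Ratio = √(1−f) = 0.92312612.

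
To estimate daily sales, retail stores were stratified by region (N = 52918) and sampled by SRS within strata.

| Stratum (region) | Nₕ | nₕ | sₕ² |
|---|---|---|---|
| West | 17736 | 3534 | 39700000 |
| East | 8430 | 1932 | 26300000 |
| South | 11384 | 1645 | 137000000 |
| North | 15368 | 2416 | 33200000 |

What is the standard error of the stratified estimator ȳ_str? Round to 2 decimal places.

Var(ȳ_str) = Σₕ Wₕ²(1 − fₕ)sₕ²/nₕ with Wₕ = Nₕ/N, N = 52918.
West: Wₕ = 0.33516006; term = 0.33516006²·(1 − 0.19925575)·39700000/3534 = 1010.4674.
East: Wₕ = 0.15930307; term = 0.15930307²·(1 − 0.22918149)·26300000/1932 = 266.28645.
South: Wₕ = 0.21512529; term = 0.21512529²·(1 − 0.14450105)·137000000/1645 = 3297.2895.
North: Wₕ = 0.29041158; term = 0.29041158²·(1 − 0.15720979)·33200000/2416 = 976.76142.
Sum = 5550.8048.
SE = √(5550.8048) = 74.50.

74.50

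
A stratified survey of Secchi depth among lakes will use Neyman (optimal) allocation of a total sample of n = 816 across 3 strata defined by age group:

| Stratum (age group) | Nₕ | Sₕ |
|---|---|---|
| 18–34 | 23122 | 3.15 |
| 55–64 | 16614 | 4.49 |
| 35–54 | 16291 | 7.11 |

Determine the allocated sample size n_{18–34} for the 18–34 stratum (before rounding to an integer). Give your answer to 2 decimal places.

225.76

Neyman allocation: nₕ = n·NₕSₕ / Σⱼ NⱼSⱼ.
Σ NⱼSⱼ = 23122·3.15 + 16614·4.49 + 16291·7.11 = 263260.17.
n_{18–34} = 816·23122·3.15 / 263260.17 = 225.76.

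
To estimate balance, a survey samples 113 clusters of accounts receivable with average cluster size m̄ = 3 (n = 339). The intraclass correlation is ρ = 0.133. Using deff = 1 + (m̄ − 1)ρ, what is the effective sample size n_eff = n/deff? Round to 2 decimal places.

deff = 1 + (3 − 1)·0.133 = 1 + 0.266 = 1.266.
n_eff = 339 / 1.266 = 267.77.

267.77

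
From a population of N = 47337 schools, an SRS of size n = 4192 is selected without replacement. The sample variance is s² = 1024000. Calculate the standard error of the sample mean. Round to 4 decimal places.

14.9212

Under SRS without replacement, Var(ȳ) = (1 − f)·s²/n with f = n/N = 4192/47337 = 0.08855652.
Var(ȳ) = (1 − 0.08855652)·1024000/4192 = 0.91144348·244.27481 = 222.64268.
SE(ȳ) = √(222.64268) = 14.9212.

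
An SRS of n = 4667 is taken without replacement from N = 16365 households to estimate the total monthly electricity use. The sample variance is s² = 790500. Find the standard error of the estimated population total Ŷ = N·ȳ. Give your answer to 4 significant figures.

180100

Var(Ŷ) = N²·Var(ȳ) = N²·(1 − n/N)·s²/n.
f = 4667/16365 = 0.28518179; Var(ȳ) = 0.71481821·790500/4667 = 121.07645.
Var(Ŷ) = 16365² · 121.07645 = 3.2425875 × 10^10.
SE(Ŷ) = √(3.2425875 × 10^10) = 180100.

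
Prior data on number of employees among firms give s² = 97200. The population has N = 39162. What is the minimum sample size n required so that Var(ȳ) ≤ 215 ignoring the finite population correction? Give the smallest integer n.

453

Without fpc, n₀ = s²/D = 97200/215 = 452.0930.
Rounding up, n = 453.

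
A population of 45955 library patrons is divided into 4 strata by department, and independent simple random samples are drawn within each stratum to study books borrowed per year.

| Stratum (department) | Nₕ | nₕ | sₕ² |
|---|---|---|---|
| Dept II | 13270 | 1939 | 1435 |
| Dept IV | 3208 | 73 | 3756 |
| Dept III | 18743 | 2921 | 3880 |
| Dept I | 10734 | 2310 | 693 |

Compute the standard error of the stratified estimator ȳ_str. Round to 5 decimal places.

0.70504

Var(ȳ_str) = Σₕ Wₕ²(1 − fₕ)sₕ²/nₕ with Wₕ = Nₕ/N, N = 45955.
Dept II: Wₕ = 0.28876074; term = 0.28876074²·(1 − 0.14611907)·1435/1939 = 0.052692368.
Dept IV: Wₕ = 0.06980742; term = 0.06980742²·(1 − 0.02275561)·3756/73 = 0.24502426.
Dept III: Wₕ = 0.40785551; term = 0.40785551²·(1 − 0.15584485)·3880/2921 = 0.18652417.
Dept I: Wₕ = 0.23357632; term = 0.23357632²·(1 − 0.21520402)·693/2310 = 0.012845046.
Sum = 0.49708584.
SE = √(0.49708584) = 0.70504.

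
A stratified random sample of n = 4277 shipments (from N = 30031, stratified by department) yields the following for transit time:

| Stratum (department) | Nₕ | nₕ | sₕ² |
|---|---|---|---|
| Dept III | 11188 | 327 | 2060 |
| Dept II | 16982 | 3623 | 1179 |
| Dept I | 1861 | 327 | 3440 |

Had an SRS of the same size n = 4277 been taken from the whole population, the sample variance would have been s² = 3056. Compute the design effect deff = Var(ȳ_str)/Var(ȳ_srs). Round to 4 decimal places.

Var(ȳ_str) = Σ Wₕ²(1−fₕ)sₕ²/nₕ with Wₕ = Nₕ/30031:
  Dept III: (11188/30031)²·(1−327/11188)·2060/327 = 0.84879371
  Dept II: (16982/30031)²·(1−3623/16982)·1179/3623 = 0.081859421
  Dept I: (1861/30031)²·(1−327/1861)·3440/327 = 0.033299893
  → Var(ȳ_str) = 0.96395302.
Var(ȳ_srs) = (1 − 4277/30031)·3056/4277 = 0.61275801.
deff = 0.96395302 / 0.61275801 = 1.5731.

1.5731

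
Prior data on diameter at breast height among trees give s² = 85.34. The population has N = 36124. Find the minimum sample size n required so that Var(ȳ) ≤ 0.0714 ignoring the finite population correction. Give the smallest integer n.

Without fpc, n₀ = s²/D = 85.34/0.0714 = 1195.2381.
Rounding up, n = 1196.

1196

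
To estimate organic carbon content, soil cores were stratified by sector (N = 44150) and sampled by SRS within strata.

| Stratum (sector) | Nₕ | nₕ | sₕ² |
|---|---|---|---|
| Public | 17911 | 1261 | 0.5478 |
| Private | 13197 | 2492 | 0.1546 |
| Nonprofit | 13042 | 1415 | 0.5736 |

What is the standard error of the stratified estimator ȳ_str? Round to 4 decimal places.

0.0101

Var(ȳ_str) = Σₕ Wₕ²(1 − fₕ)sₕ²/nₕ with Wₕ = Nₕ/N, N = 44150.
Public: Wₕ = 0.40568516; term = 0.40568516²·(1 − 0.07040366)·0.5478/1261 = 6.6462947 × 10^-5.
Private: Wₕ = 0.29891280; term = 0.29891280²·(1 − 0.18883079)·0.1546/2492 = 4.4963688 × 10^-6.
Nonprofit: Wₕ = 0.29540204; term = 0.29540204²·(1 − 0.10849563)·0.5736/1415 = 3.1535749 × 10^-5.
Sum = 1.0249506 × 10^-4.
SE = √(1.0249506 × 10^-4) = 0.0101.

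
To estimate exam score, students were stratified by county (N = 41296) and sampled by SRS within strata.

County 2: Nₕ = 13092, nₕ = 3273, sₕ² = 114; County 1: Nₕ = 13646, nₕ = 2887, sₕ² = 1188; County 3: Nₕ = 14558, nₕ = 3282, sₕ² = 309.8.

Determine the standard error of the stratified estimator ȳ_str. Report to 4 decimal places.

0.2171

Var(ȳ_str) = Σₕ Wₕ²(1 − fₕ)sₕ²/nₕ with Wₕ = Nₕ/N, N = 41296.
County 2: Wₕ = 0.31702828; term = 0.31702828²·(1 − 0.25000000)·114/3273 = 0.0026255248.
County 1: Wₕ = 0.33044363; term = 0.33044363²·(1 − 0.21156383)·1188/2887 = 0.035426721.
County 3: Wₕ = 0.35252809; term = 0.35252809²·(1 − 0.22544306)·309.8/3282 = 0.0090862283.
Sum = 0.047138474.
SE = √(0.047138474) = 0.2171.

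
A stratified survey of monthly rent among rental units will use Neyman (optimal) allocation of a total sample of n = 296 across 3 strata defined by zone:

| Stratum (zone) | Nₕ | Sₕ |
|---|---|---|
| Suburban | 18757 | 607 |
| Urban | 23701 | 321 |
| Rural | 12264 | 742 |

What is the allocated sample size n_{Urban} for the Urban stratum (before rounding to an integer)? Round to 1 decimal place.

80.2

Neyman allocation: nₕ = n·NₕSₕ / Σⱼ NⱼSⱼ.
Σ NⱼSⱼ = 18757·607 + 23701·321 + 12264·742 = 2.8093408 × 10^7.
n_{Urban} = 296·23701·321 / (2.8093408 × 10^7) = 80.2.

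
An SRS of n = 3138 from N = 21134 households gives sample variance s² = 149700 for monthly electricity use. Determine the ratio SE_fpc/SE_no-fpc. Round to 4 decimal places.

f = n/N = 3138/21134 = 0.14848112.
SE_no-fpc = √(s²/n) = 6.9069201; SE_fpc = √((1−f)s²/n) = 6.3735526.
Ratio = √(1−f) = 0.92277781.

0.9228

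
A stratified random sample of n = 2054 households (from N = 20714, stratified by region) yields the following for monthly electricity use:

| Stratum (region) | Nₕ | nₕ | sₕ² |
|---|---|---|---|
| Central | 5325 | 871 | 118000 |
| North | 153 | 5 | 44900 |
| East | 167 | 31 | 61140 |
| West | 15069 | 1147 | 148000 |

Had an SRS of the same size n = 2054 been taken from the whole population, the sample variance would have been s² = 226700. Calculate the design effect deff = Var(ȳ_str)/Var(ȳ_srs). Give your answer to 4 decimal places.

Var(ȳ_str) = Σ Wₕ²(1−fₕ)sₕ²/nₕ with Wₕ = Nₕ/20714:
  Central: (5325/20714)²·(1−871/5325)·118000/871 = 7.4886879
  North: (153/20714)²·(1−5/153)·44900/5 = 0.47391618
  East: (167/20714)²·(1−31/167)·61140/31 = 0.10439776
  West: (15069/20714)²·(1−1147/15069)·148000/1147 = 63.089403
  → Var(ȳ_str) = 71.156405.
Var(ȳ_srs) = (1 − 2054/20714)·226700/2054 = 99.425721.
deff = 71.156405 / 99.425721 = 0.7157.

0.7157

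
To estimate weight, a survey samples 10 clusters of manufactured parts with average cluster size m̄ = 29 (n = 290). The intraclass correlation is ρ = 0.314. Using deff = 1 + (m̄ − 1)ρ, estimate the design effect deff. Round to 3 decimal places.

deff = 1 + (29 − 1)·0.314 = 1 + 8.792 = 9.792.

9.792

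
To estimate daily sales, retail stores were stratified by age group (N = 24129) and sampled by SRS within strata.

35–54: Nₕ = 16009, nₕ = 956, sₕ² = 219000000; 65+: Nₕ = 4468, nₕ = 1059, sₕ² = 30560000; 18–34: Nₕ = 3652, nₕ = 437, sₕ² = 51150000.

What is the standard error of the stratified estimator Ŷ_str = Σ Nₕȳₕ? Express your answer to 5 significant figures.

Var(Ŷ_str) = Σₕ Nₕ²(1 − fₕ)sₕ²/nₕ.
35–54: 16009²·(1 − 956/16009)·219000000/956 = 5.5204374 × 10^13.
65+: 4468²·(1 − 1059/4468)·30560000/1059 = 4.3953914 × 10^11.
18–34: 3652²·(1 − 437/3652)·51150000/437 = 1.3742823 × 10^12.
Sum = 5.7018195 × 10^13.
SE = √(5.7018195 × 10^13) = 7.5510 × 10^6.

7.5510 × 10^6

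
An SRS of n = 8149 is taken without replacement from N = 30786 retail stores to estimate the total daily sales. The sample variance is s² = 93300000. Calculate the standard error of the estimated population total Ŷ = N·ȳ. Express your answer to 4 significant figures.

Var(Ŷ) = N²·Var(ȳ) = N²·(1 − n/N)·s²/n.
f = 8149/30786 = 0.26469824; Var(ȳ) = 0.73530176·93300000/8149 = 8418.6593.
Var(Ŷ) = 30786² · 8418.6593 = 7.9790184 × 10^12.
SE(Ŷ) = √(7.9790184 × 10^12) = 2.825 × 10^6.

2.825 × 10^6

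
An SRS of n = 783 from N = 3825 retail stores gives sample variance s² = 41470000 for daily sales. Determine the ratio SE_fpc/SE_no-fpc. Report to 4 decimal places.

f = n/N = 783/3825 = 0.20470588.
SE_no-fpc = √(s²/n) = 230.13684; SE_fpc = √((1−f)s²/n) = 205.23434.
Ratio = √(1−f) = 0.89179264.

0.8918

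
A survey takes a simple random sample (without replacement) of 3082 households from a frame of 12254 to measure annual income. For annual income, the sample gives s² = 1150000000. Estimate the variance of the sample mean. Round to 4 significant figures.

279300

Under SRS without replacement, Var(ȳ) = (1 − f)·s²/n with f = n/N = 3082/12254 = 0.25150971.
Var(ȳ) = (1 − 0.25150971)·1150000000/3082 = 0.74849029·373134.33 = 279287.42.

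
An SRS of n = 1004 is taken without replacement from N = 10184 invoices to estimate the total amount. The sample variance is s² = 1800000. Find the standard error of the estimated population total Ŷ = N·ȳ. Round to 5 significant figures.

409400

Var(Ŷ) = N²·Var(ȳ) = N²·(1 − n/N)·s²/n.
f = 1004/10184 = 0.09858602; Var(ȳ) = 0.90141398·1800000/1004 = 1616.0808.
Var(Ŷ) = 10184² · 1616.0808 = 1.6760997 × 10^11.
SE(Ŷ) = √(1.6760997 × 10^11) = 409400.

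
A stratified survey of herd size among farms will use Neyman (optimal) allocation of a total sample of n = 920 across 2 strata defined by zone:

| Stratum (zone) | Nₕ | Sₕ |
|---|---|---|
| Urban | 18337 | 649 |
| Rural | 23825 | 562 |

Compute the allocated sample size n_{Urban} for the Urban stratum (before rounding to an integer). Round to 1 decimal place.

Neyman allocation: nₕ = n·NₕSₕ / Σⱼ NⱼSⱼ.
Σ NⱼSⱼ = 18337·649 + 23825·562 = 2.5290363 × 10^7.
n_{Urban} = 920·18337·649 / (2.5290363 × 10^7) = 432.9.

432.9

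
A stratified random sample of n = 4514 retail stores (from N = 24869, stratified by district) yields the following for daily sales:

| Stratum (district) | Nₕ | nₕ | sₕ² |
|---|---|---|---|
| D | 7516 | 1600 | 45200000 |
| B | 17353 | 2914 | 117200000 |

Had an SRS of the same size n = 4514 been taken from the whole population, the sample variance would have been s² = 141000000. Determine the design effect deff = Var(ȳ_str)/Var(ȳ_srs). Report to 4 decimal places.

Var(ȳ_str) = Σ Wₕ²(1−fₕ)sₕ²/nₕ with Wₕ = Nₕ/24869:
  D: (7516/24869)²·(1−1600/7516)·45200000/1600 = 2031.0319
  B: (17353/24869)²·(1−2914/17353)·117200000/2914 = 16294.202
  → Var(ȳ_str) = 18325.234.
Var(ȳ_srs) = (1 − 4514/24869)·141000000/4514 = 25566.445.
deff = 18325.234 / 25566.445 = 0.7168.

0.7168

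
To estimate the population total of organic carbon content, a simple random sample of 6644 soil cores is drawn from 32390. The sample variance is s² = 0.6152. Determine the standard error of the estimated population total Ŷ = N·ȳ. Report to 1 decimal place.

Var(Ŷ) = N²·Var(ȳ) = N²·(1 − n/N)·s²/n.
f = 6644/32390 = 0.20512504; Var(ȳ) = 0.79487496·0.6152/6644 = 7.3601306 × 10^-5.
Var(Ŷ) = 32390² · (7.3601306 × 10^-5) = 77216.021.
SE(Ŷ) = √(77216.021) = 277.9.

277.9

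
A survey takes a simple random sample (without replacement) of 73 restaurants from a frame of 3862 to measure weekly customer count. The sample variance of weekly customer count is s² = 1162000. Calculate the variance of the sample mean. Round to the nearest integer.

15617

Under SRS without replacement, Var(ȳ) = (1 − f)·s²/n with f = n/N = 73/3862 = 0.01890212.
Var(ȳ) = (1 − 0.01890212)·1162000/73 = 0.98109788·15917.808 = 15616.928.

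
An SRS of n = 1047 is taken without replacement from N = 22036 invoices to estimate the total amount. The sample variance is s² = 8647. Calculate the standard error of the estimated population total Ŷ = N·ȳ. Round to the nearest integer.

Var(Ŷ) = N²·Var(ȳ) = N²·(1 − n/N)·s²/n.
f = 1047/22036 = 0.04751316; Var(ȳ) = 0.95248684·8647/1047 = 7.8664314.
Var(Ŷ) = 22036² · 7.8664314 = 3.8198234 × 10^9.
SE(Ŷ) = √(3.8198234 × 10^9) = 61805.

61805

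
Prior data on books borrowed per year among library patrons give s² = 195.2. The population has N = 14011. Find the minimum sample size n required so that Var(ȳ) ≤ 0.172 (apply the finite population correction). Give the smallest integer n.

Without fpc, n₀ = s²/D = 195.2/0.172 = 1134.8837.
With fpc, (1 − n/N)·s²/n ≤ D requires n ≥ n₀/(1 + n₀/N) = 1134.8837/(1 + 1134.8837/14011) = 1049.8467.
Rounding up, n = 1050.

1050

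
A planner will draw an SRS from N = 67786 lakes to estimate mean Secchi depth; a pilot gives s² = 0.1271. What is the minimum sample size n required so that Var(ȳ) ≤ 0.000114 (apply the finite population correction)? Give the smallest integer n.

1097

Without fpc, n₀ = s²/D = 0.1271/0.000114 = 1114.9123.
With fpc, (1 − n/N)·s²/n ≤ D requires n ≥ n₀/(1 + n₀/N) = 1114.9123/(1 + 1114.9123/67786) = 1096.8715.
Rounding up, n = 1097.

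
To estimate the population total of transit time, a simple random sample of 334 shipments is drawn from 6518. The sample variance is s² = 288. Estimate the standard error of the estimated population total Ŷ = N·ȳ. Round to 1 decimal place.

5895.4

Var(Ŷ) = N²·Var(ȳ) = N²·(1 − n/N)·s²/n.
f = 334/6518 = 0.05124271; Var(ȳ) = 0.94875729·288/334 = 0.81809012.
Var(Ŷ) = 6518² · 0.81809012 = 3.4756006 × 10^7.
SE(Ŷ) = √(3.4756006 × 10^7) = 5895.4.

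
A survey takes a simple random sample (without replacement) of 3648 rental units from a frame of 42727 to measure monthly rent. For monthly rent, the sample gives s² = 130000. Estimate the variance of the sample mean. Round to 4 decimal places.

Under SRS without replacement, Var(ȳ) = (1 − f)·s²/n with f = n/N = 3648/42727 = 0.08537927.
Var(ȳ) = (1 − 0.08537927)·130000/3648 = 0.91462073·35.635965 = 32.593392.

32.5934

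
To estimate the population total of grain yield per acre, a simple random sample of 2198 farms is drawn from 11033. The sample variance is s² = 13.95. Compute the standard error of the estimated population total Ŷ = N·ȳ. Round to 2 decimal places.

786.54

Var(Ŷ) = N²·Var(ȳ) = N²·(1 − n/N)·s²/n.
f = 2198/11033 = 0.19922052; Var(ȳ) = 0.80077948·13.95/2198 = 0.0050822901.
Var(Ŷ) = 11033² · 0.0050822901 = 618652.38.
SE(Ŷ) = √(618652.38) = 786.54.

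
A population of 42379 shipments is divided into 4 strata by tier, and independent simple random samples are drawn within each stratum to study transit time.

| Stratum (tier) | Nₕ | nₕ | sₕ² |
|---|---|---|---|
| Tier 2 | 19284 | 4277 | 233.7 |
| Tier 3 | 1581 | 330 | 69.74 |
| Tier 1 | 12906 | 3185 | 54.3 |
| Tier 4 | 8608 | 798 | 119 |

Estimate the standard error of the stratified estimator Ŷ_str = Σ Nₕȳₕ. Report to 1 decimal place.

5328.7

Var(Ŷ_str) = Σₕ Nₕ²(1 − fₕ)sₕ²/nₕ.
Tier 2: 19284²·(1 − 4277/19284)·233.7/4277 = 1.5812862 × 10^7.
Tier 3: 1581²·(1 − 330/1581)·69.74/330 = 417981.62.
Tier 1: 12906²·(1 − 3185/12906)·54.3/3185 = 2.1389124 × 10^6.
Tier 4: 8608²·(1 − 798/8608)·119/798 = 1.00253 × 10^7.
Sum = 2.8395056 × 10^7.
SE = √(2.8395056 × 10^7) = 5328.7.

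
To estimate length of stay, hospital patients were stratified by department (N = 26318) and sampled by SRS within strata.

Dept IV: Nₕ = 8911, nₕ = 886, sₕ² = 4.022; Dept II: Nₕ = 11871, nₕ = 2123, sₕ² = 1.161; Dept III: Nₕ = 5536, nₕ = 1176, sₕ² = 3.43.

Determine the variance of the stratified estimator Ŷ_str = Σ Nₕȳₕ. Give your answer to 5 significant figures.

458310

Var(Ŷ_str) = Σₕ Nₕ²(1 − fₕ)sₕ²/nₕ.
Dept IV: 8911²·(1 − 886/8911)·4.022/886 = 324623.41.
Dept II: 11871²·(1 − 2123/11871)·1.161/2123 = 63282.707.
Dept III: 5536²·(1 − 1176/5536)·3.43/1176 = 70399.467.
Sum = 458305.58.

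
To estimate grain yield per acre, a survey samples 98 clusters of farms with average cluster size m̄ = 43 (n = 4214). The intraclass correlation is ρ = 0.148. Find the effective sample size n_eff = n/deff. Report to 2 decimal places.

deff = 1 + (43 − 1)·0.148 = 1 + 6.216 = 7.216.
n_eff = 4214 / 7.216 = 583.98.

583.98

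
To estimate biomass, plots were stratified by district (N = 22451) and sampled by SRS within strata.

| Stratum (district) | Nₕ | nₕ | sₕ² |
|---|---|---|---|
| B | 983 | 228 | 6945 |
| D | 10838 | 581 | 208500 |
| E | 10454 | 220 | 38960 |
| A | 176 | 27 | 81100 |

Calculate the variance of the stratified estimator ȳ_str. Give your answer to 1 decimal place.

116.9

Var(ȳ_str) = Σₕ Wₕ²(1 − fₕ)sₕ²/nₕ with Wₕ = Nₕ/N, N = 22451.
B: Wₕ = 0.04378424; term = 0.04378424²·(1 − 0.23194303)·6945/228 = 0.044850418.
D: Wₕ = 0.48274019; term = 0.48274019²·(1 − 0.05360768)·208500/581 = 79.145832.
E: Wₕ = 0.46563627; term = 0.46563627²·(1 − 0.02104458)·38960/220 = 37.58831.
A: Wₕ = 0.00783929; term = 0.00783929²·(1 − 0.15340909)·81100/27 = 0.15627325.
Sum = 116.93527.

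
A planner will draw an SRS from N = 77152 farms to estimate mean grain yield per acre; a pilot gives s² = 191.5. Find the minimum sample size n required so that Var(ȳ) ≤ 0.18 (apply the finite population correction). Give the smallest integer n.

Without fpc, n₀ = s²/D = 191.5/0.18 = 1063.8889.
With fpc, (1 − n/N)·s²/n ≤ D requires n ≥ n₀/(1 + n₀/N) = 1063.8889/(1 + 1063.8889/77152) = 1049.4179.
Rounding up, n = 1050.

1050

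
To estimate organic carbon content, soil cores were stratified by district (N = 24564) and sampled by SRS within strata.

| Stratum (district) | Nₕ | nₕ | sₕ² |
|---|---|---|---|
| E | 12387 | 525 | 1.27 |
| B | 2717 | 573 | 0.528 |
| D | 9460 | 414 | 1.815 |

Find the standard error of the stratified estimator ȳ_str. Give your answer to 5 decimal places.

Var(ȳ_str) = Σₕ Wₕ²(1 − fₕ)sₕ²/nₕ with Wₕ = Nₕ/N, N = 24564.
E: Wₕ = 0.50427455; term = 0.50427455²·(1 − 0.04238314)·1.27/525 = 5.890746 × 10^-4.
B: Wₕ = 0.11060902; term = 0.11060902²·(1 − 0.21089437)·0.528/573 = 8.8960157 × 10^-6.
D: Wₕ = 0.38511643; term = 0.38511643²·(1 − 0.04376321)·1.815/414 = 6.2176437 × 10^-4.
Sum = 0.001219735.
SE = √(0.001219735) = 0.03492.

0.03492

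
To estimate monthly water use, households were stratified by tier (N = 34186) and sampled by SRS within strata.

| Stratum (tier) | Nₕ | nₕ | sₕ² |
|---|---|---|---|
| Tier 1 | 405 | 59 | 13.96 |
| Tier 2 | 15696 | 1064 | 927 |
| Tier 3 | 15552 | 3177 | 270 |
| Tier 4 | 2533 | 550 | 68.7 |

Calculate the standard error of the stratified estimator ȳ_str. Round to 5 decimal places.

0.43101

Var(ȳ_str) = Σₕ Wₕ²(1 − fₕ)sₕ²/nₕ with Wₕ = Nₕ/N, N = 34186.
Tier 1: Wₕ = 0.01184695; term = 0.01184695²·(1 − 0.14567901)·13.96/59 = 2.8370563 × 10^-5.
Tier 2: Wₕ = 0.45913532; term = 0.45913532²·(1 − 0.06778797)·927/1064 = 0.171212.
Tier 3: Wₕ = 0.45492307; term = 0.45492307²·(1 − 0.20428241)·270/3177 = 0.013995275.
Tier 4: Wₕ = 0.07409466; term = 0.07409466²·(1 − 0.21713383)·68.7/550 = 5.3685299 × 10^-4.
Sum = 0.1857725.
SE = √(0.1857725) = 0.43101.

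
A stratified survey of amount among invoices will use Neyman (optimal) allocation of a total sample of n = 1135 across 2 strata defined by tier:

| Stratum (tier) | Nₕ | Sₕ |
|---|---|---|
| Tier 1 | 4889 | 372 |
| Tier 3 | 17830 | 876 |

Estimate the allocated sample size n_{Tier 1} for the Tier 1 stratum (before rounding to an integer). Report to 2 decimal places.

118.38

Neyman allocation: nₕ = n·NₕSₕ / Σⱼ NⱼSⱼ.
Σ NⱼSⱼ = 4889·372 + 17830·876 = 1.7437788 × 10^7.
n_{Tier 1} = 1135·4889·372 / (1.7437788 × 10^7) = 118.38.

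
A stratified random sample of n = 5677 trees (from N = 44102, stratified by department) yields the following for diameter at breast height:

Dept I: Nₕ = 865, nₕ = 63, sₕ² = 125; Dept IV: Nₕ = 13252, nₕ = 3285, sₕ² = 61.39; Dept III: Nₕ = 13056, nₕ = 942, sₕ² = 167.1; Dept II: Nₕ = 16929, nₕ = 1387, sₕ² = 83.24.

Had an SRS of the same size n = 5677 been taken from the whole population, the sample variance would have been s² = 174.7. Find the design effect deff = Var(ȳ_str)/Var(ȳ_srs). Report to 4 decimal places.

0.9145

Var(ȳ_str) = Σ Wₕ²(1−fₕ)sₕ²/nₕ with Wₕ = Nₕ/44102:
  Dept I: (865/44102)²·(1−63/865)·125/63 = 7.0769051 × 10^-4
  Dept IV: (13252/44102)²·(1−3285/13252)·61.39/3285 = 0.0012690875
  Dept III: (13056/44102)²·(1−942/13056)·167.1/942 = 0.014424697
  Dept II: (16929/44102)²·(1−1387/16929)·83.24/1387 = 0.0081185272
  → Var(ȳ_str) = 0.024520002.
Var(ȳ_srs) = (1 − 5677/44102)·174.7/5677 = 0.026812024.
deff = 0.024520002 / 0.026812024 = 0.9145.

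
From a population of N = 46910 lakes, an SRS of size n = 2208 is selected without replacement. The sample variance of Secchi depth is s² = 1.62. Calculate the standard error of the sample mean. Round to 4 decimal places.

0.0264

Under SRS without replacement, Var(ȳ) = (1 − f)·s²/n with f = n/N = 2208/46910 = 0.04706886.
Var(ȳ) = (1 − 0.04706886)·1.62/2208 = 0.95293114·7.3369565 × 10^-4 = 6.9916144 × 10^-4.
SE(ȳ) = √(6.9916144 × 10^-4) = 0.0264.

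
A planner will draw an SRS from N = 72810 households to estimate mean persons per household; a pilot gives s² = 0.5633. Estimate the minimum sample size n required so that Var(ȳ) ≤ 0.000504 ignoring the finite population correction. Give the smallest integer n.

1118

Without fpc, n₀ = s²/D = 0.5633/0.000504 = 1117.6587.
Rounding up, n = 1118.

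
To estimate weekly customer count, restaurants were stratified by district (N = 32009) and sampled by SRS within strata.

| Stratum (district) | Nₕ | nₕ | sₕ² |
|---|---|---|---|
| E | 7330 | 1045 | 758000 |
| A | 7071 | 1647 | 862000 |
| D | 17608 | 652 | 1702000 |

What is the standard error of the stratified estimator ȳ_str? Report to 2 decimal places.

Var(ȳ_str) = Σₕ Wₕ²(1 − fₕ)sₕ²/nₕ with Wₕ = Nₕ/N, N = 32009.
E: Wₕ = 0.22899809; term = 0.22899809²·(1 − 0.14256480)·758000/1045 = 32.615043.
A: Wₕ = 0.22090662; term = 0.22090662²·(1 − 0.23292321)·862000/1647 = 19.591603.
D: Wₕ = 0.55009529; term = 0.55009529²·(1 − 0.03702862)·1702000/652 = 760.67858.
Sum = 812.88523.
SE = √(812.88523) = 28.51.

28.51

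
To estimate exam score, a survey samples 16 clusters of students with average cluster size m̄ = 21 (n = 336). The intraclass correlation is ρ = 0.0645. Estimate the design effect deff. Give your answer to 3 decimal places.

deff = 1 + (21 − 1)·0.0645 = 1 + 1.29 = 2.29.

2.290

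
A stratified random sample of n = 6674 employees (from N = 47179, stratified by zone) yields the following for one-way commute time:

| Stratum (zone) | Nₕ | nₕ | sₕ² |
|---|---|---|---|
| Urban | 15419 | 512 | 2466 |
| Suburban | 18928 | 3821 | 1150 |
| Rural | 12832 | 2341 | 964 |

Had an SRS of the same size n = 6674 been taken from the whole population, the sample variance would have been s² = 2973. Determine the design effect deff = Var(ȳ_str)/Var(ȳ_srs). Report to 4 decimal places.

Var(ȳ_str) = Σ Wₕ²(1−fₕ)sₕ²/nₕ with Wₕ = Nₕ/47179:
  Urban: (15419/47179)²·(1−512/15419)·2466/512 = 0.49736144
  Suburban: (18928/47179)²·(1−3821/18928)·1150/3821 = 0.038663957
  Rural: (12832/47179)²·(1−2341/12832)·964/2341 = 0.024905163
  → Var(ȳ_str) = 0.56093056.
Var(ȳ_srs) = (1 − 6674/47179)·2973/6674 = 0.38244467.
deff = 0.56093056 / 0.38244467 = 1.4667.

1.4667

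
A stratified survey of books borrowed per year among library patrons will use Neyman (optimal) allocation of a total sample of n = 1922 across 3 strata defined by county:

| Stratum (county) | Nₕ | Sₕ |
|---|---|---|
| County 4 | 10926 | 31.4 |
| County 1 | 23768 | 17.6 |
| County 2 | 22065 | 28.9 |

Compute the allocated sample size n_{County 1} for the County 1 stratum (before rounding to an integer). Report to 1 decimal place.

574.7

Neyman allocation: nₕ = n·NₕSₕ / Σⱼ NⱼSⱼ.
Σ NⱼSⱼ = 10926·31.4 + 23768·17.6 + 22065·28.9 = 1.3990717 × 10^6.
n_{County 1} = 1922·23768·17.6 / (1.3990717 × 10^6) = 574.7.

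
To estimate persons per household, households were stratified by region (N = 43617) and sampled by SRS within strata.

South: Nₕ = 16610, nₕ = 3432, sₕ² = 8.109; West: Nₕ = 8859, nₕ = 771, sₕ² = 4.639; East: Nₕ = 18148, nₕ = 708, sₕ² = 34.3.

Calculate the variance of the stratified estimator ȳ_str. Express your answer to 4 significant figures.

0.008558

Var(ȳ_str) = Σₕ Wₕ²(1 − fₕ)sₕ²/nₕ with Wₕ = Nₕ/N, N = 43617.
South: Wₕ = 0.38081482; term = 0.38081482²·(1 − 0.20662252)·8.109/3432 = 2.718489 × 10^-4.
West: Wₕ = 0.20310888; term = 0.20310888²·(1 − 0.08703014)·4.639/771 = 2.2661271 × 10^-4.
East: Wₕ = 0.41607630; term = 0.41607630²·(1 − 0.03901256)·34.3/708 = 0.0080598049.
Sum = 0.0085582665.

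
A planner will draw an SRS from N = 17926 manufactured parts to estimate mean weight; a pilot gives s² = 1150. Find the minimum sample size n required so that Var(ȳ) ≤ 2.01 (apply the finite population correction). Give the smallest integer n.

Without fpc, n₀ = s²/D = 1150/2.01 = 572.1393.
With fpc, (1 − n/N)·s²/n ≤ D requires n ≥ n₀/(1 + n₀/N) = 572.1393/(1 + 572.1393/17926) = 554.4433.
Rounding up, n = 555.

555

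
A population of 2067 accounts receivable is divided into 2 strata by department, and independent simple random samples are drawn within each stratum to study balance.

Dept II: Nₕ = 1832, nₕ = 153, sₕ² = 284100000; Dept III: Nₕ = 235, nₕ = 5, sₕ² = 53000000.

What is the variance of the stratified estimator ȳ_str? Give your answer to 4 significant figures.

1.471 × 10^6

Var(ȳ_str) = Σₕ Wₕ²(1 − fₕ)sₕ²/nₕ with Wₕ = Nₕ/N, N = 2067.
Dept II: Wₕ = 0.88630866; term = 0.88630866²·(1 − 0.08351528)·284100000/153 = 1.3368264 × 10^6.
Dept III: Wₕ = 0.11369134; term = 0.11369134²·(1 − 0.02127660)·53000000/5 = 134097.48.
Sum = 1.4709239 × 10^6.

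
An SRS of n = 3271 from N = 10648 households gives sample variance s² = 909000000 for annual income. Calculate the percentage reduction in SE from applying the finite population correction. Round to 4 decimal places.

f = n/N = 3271/10648 = 0.30719384.
SE_no-fpc = √(s²/n) = 527.15905; SE_fpc = √((1−f)s²/n) = 438.78072.
Ratio = √(1−f) = 0.83234978. Reduction = 100·(1 − 0.83234978) = 16.7650%.

16.7650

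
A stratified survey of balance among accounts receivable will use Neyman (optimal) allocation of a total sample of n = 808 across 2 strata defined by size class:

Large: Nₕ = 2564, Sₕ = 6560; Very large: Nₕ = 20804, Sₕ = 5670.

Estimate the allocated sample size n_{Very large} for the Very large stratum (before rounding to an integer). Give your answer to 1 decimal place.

Neyman allocation: nₕ = n·NₕSₕ / Σⱼ NⱼSⱼ.
Σ NⱼSⱼ = 2564·6560 + 20804·5670 = 1.3477852 × 10^8.
n_{Very large} = 808·20804·5670 / (1.3477852 × 10^8) = 707.2.

707.2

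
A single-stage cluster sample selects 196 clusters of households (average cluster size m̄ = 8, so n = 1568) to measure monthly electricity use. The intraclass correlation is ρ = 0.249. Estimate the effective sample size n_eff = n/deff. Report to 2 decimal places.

deff = 1 + (8 − 1)·0.249 = 1 + 1.743 = 2.743.
n_eff = 1568 / 2.743 = 571.64.

571.64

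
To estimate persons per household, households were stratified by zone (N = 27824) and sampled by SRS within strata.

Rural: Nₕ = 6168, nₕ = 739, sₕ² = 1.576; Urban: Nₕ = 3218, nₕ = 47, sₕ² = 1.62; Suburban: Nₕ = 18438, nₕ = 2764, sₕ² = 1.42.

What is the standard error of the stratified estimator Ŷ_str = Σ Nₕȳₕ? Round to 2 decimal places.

Var(Ŷ_str) = Σₕ Nₕ²(1 − fₕ)sₕ²/nₕ.
Rural: 6168²·(1 − 739/6168)·1.576/739 = 71412.787.
Urban: 3218²·(1 − 47/3218)·1.62/47 = 351721.92.
Suburban: 18438²·(1 − 2764/18438)·1.42/2764 = 148471.79.
Sum = 571606.5.
SE = √(571606.5) = 756.05.

756.05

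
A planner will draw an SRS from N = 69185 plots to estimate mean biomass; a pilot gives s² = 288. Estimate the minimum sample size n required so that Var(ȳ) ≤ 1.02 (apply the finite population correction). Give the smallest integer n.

Without fpc, n₀ = s²/D = 288/1.02 = 282.3529.
With fpc, (1 − n/N)·s²/n ≤ D requires n ≥ n₀/(1 + n₀/N) = 282.3529/(1 + 282.3529/69185) = 281.2053.
Rounding up, n = 282.

282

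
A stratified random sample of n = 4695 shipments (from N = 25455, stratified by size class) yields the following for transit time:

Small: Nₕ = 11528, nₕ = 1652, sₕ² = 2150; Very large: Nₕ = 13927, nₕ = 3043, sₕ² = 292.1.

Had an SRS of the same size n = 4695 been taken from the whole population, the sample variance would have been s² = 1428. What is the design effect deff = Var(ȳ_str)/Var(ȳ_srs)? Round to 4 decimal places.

1.0124

Var(ȳ_str) = Σ Wₕ²(1−fₕ)sₕ²/nₕ with Wₕ = Nₕ/25455:
  Small: (11528/25455)²·(1−1652/11528)·2150/1652 = 0.22867425
  Very large: (13927/25455)²·(1−3043/13927)·292.1/3043 = 0.022455851
  → Var(ȳ_str) = 0.2511301.
Var(ȳ_srs) = (1 − 4695/25455)·1428/4695 = 0.24805436.
deff = 0.2511301 / 0.24805436 = 1.0124.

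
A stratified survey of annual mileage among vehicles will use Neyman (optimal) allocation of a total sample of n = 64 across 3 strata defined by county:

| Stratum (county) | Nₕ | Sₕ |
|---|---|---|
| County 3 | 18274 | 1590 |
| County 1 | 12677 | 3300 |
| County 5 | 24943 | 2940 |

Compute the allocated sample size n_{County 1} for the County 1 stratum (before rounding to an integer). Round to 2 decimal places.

18.56

Neyman allocation: nₕ = n·NₕSₕ / Σⱼ NⱼSⱼ.
Σ NⱼSⱼ = 18274·1590 + 12677·3300 + 24943·2940 = 1.4422218 × 10^8.
n_{County 1} = 64·12677·3300 / (1.4422218 × 10^8) = 18.56.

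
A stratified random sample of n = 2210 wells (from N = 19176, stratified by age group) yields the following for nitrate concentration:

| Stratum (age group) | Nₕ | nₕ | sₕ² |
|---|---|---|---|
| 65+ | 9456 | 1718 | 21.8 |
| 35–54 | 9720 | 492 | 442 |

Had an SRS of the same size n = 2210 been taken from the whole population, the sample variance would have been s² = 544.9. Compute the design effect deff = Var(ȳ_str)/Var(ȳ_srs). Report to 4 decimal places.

Var(ȳ_str) = Σ Wₕ²(1−fₕ)sₕ²/nₕ with Wₕ = Nₕ/19176:
  65+: (9456/19176)²·(1−1718/9456)·21.8/1718 = 0.0025249541
  35–54: (9720/19176)²·(1−492/9720)·442/492 = 0.21913663
  → Var(ȳ_str) = 0.22166158.
Var(ȳ_srs) = (1 − 2210/19176)·544.9/2210 = 0.21814536.
deff = 0.22166158 / 0.21814536 = 1.0161.

1.0161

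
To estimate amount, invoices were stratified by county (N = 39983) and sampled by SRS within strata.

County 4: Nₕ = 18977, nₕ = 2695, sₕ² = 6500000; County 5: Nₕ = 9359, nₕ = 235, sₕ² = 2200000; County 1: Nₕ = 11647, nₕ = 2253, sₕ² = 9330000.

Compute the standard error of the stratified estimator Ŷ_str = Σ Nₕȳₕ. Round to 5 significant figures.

1.4134 × 10^6

Var(Ŷ_str) = Σₕ Nₕ²(1 − fₕ)sₕ²/nₕ.
County 4: 18977²·(1 − 2695/18977)·6500000/2695 = 7.4522925 × 10^11.
County 5: 9359²·(1 − 235/9359)·2200000/235 = 7.9940994 × 10^11.
County 1: 11647²·(1 − 2253/11647)·9330000/2253 = 4.5309063 × 10^11.
Sum = 1.9977298 × 10^12.
SE = √(1.9977298 × 10^12) = 1.4134 × 10^6.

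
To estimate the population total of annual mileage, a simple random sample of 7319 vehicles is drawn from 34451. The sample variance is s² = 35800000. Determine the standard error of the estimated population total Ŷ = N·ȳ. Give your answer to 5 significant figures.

Var(Ŷ) = N²·Var(ȳ) = N²·(1 − n/N)·s²/n.
f = 7319/34451 = 0.21244666; Var(ȳ) = 0.78755334·35800000/7319 = 3852.2215.
Var(Ŷ) = 34451² · 3852.2215 = 4.5720915 × 10^12.
SE(Ŷ) = √(4.5720915 × 10^12) = 2.1382 × 10^6.

2.1382 × 10^6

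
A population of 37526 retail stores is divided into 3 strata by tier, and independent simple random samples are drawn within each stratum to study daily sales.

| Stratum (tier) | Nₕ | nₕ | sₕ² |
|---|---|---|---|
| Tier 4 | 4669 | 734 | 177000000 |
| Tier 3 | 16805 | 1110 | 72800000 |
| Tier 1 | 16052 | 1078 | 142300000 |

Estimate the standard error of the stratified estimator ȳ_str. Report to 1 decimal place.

Var(ȳ_str) = Σₕ Wₕ²(1 − fₕ)sₕ²/nₕ with Wₕ = Nₕ/N, N = 37526.
Tier 4: Wₕ = 0.12442040; term = 0.12442040²·(1 − 0.15720711)·177000000/734 = 3146.1634.
Tier 3: Wₕ = 0.44782284; term = 0.44782284²·(1 − 0.06605177)·72800000/1110 = 12284.11.
Tier 1: Wₕ = 0.42775676; term = 0.42775676²·(1 − 0.06715674)·142300000/1078 = 22531.42.
Sum = 37961.693.
SE = √(37961.693) = 194.8.

194.8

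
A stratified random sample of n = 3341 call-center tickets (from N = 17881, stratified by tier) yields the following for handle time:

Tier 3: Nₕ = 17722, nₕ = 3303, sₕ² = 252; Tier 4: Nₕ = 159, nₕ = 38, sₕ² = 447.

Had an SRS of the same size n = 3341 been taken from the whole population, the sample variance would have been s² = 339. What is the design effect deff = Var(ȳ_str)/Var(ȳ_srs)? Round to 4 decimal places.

Var(ȳ_str) = Σ Wₕ²(1−fₕ)sₕ²/nₕ with Wₕ = Nₕ/17881:
  Tier 3: (17722/17881)²·(1−3303/17722)·252/3303 = 0.060975621
  Tier 4: (159/17881)²·(1−38/159)·447/38 = 7.0781998 × 10^-4
  → Var(ȳ_str) = 0.061683441.
Var(ȳ_srs) = (1 − 3341/17881)·339/3341 = 0.082507956.
deff = 0.061683441 / 0.082507956 = 0.7476.

0.7476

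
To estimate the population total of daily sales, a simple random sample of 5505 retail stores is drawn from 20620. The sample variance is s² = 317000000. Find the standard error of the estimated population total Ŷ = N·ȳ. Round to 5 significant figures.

4.2364 × 10^6

Var(Ŷ) = N²·Var(ȳ) = N²·(1 − n/N)·s²/n.
f = 5505/20620 = 0.26697381; Var(ȳ) = 0.73302619·317000000/5505 = 42210.591.
Var(Ŷ) = 20620² · 42210.591 = 1.7947285 × 10^13.
SE(Ŷ) = √(1.7947285 × 10^13) = 4.2364 × 10^6.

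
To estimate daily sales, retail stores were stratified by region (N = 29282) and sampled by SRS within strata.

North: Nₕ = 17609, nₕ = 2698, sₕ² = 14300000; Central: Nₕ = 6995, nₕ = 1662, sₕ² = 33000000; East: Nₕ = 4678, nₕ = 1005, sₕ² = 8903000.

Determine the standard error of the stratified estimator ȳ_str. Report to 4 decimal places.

Var(ȳ_str) = Σₕ Wₕ²(1 − fₕ)sₕ²/nₕ with Wₕ = Nₕ/N, N = 29282.
North: Wₕ = 0.60135920; term = 0.60135920²·(1 − 0.15321710)·14300000/2698 = 1623.0582.
Central: Wₕ = 0.23888396; term = 0.23888396²·(1 − 0.23759828)·33000000/1662 = 863.8548.
East: Wₕ = 0.15975685; term = 0.15975685²·(1 − 0.21483540)·8903000/1005 = 177.5211.
Sum = 2664.4341.
SE = √(2664.4341) = 51.6182.

51.6182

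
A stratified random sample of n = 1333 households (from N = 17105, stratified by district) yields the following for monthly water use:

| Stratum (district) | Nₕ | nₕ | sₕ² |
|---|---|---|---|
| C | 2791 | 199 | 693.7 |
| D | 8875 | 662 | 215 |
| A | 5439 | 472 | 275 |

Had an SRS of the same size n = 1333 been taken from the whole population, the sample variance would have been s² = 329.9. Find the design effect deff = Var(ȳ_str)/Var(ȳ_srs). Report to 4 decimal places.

Var(ȳ_str) = Σ Wₕ²(1−fₕ)sₕ²/nₕ with Wₕ = Nₕ/17105:
  C: (2791/17105)²·(1−199/2791)·693.7/199 = 0.086192067
  D: (8875/17105)²·(1−662/8875)·215/662 = 0.080910428
  A: (5439/17105)²·(1−472/5439)·275/472 = 0.053796963
  → Var(ȳ_str) = 0.22089946.
Var(ȳ_srs) = (1 − 1333/17105)·329.9/1333 = 0.22820011.
deff = 0.22089946 / 0.22820011 = 0.9680.

0.9680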